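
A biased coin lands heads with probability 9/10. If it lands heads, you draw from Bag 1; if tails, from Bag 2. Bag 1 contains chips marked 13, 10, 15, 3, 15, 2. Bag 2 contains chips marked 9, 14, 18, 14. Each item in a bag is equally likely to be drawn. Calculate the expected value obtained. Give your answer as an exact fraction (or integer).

403/40

E[X | Bag 1] = (13 + 10 + 15 + 3 + 15 + 2)/6 = 29/3
E[X | Bag 2] = (9 + 14 + 18 + 14)/4 = 55/4
E[X] = (9/10)·29/3 + (1/10)·55/4 = 403/40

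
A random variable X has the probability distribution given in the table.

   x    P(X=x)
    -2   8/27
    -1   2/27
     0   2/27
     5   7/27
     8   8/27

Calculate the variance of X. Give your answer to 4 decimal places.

E[X] = (8/27)·(-2) + (2/27)·(-1) + (2/27)·0 + (7/27)·5 + (8/27)·8 = 3
E[X²] = (8/27)·4 + (2/27)·1 + (2/27)·0 + (7/27)·25 + (8/27)·64 = 721/27
Var(X) = 721/27 − (3)² = 478/27 ≈ 17.7037

17.7037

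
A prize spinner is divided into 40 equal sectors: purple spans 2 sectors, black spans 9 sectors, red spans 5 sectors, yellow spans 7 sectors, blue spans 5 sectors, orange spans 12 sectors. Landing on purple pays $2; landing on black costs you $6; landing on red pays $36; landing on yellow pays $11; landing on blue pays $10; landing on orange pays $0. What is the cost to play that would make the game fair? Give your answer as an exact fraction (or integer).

257/40 dollars

E[payout] = (2/40)·2 + (9/40)·(-6) + (5/40)·36 + (7/40)·11 + (5/40)·10 + (12/40)·0 = 257/40
Fair fee = E[payout] = 257/40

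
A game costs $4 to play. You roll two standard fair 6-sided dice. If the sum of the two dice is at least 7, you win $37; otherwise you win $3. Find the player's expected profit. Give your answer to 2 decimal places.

E[payout] = (5/12)·3 + (7/12)·37 = 137/6
Expected profit = 137/6 − 4 = 113/6 ≈ $18.83

$18.83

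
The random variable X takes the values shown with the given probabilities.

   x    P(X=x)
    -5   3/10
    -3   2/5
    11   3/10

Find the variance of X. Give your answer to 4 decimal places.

E[X] = (3/10)·(-5) + (2/5)·(-3) + (3/10)·11 = 3/5
E[X²] = (3/10)·25 + (2/5)·9 + (3/10)·121 = 237/5
Var(X) = 237/5 − (3/5)² = 1176/25 ≈ 47.0400

47.0400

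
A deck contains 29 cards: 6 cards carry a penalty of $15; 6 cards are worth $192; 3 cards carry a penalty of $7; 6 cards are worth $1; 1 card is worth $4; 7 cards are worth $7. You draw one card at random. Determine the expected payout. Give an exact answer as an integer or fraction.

1100/29 dollars

E[payout] = (6/29)·(-15) + (6/29)·192 + (3/29)·(-7) + (6/29)·1 + (1/29)·4 + (7/29)·7 = 1100/29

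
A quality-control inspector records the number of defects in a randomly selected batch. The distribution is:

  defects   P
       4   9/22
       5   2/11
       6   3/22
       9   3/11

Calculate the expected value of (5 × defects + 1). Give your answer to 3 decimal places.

E[5x+1] = (9/22)·21 + (2/11)·26 + (3/22)·31 + (3/11)·46
     = 331/11 ≈ 30.091

30.091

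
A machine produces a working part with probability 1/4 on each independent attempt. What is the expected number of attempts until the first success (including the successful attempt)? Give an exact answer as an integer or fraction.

4

For a geometric distribution, E[trials] = 1/p = 1/(1/4) = 4.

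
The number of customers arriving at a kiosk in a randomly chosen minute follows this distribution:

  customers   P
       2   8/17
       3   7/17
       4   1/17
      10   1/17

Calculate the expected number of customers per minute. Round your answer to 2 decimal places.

E[X] = (8/17)·2 + (7/17)·3 + (1/17)·4 + (1/17)·10
     = 3 ≈ 3.00

3.00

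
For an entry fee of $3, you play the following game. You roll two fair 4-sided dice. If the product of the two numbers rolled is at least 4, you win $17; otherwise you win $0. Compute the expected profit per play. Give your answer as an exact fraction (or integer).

E[payout] = (5/16)·0 + (11/16)·17 = 187/16
Expected profit = 187/16 − 3 = 139/16

139/16 dollars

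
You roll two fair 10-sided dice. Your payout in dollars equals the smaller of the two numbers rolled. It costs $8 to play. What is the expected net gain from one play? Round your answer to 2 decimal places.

Distribution of the smaller of the two numbers rolled: 1 w.p. 19/100, 2 w.p. 17/100, 3 w.p. 3/20, 4 w.p. 13/100, 5 w.p. 11/100, 6 w.p. 9/100, …
E[payout] = (19/100)·1 + (17/100)·2 + (3/20)·3 + (13/100)·4 + (11/100)·5 + (9/100)·6 + (7/100)·7 + (1/20)·8 + (3/100)·9 + (1/100)·10 = 77/20
Expected profit = 77/20 − 8 = -83/20 ≈ -$4.15

-$4.15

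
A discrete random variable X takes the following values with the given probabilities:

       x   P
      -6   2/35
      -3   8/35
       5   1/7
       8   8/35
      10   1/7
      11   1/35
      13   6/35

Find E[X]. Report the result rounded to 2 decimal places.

E[X] = (2/35)·(-6) + (8/35)·(-3) + (1/7)·5 + (8/35)·8 + (1/7)·10 + (1/35)·11 + (6/35)·13
     = 192/35 ≈ 5.49

5.49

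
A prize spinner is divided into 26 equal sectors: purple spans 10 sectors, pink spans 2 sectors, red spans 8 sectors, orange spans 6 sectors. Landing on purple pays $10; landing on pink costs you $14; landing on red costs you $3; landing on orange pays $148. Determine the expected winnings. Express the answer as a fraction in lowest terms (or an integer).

E[payout] = (10/26)·10 + (2/26)·(-14) + (8/26)·(-3) + (6/26)·148 = 36

$36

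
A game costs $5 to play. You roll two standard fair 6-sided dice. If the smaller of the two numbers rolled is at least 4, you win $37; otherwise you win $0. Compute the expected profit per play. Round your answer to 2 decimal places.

$4.25

E[payout] = (3/4)·0 + (1/4)·37 = 37/4
Expected profit = 37/4 − 5 = 17/4 ≈ $4.25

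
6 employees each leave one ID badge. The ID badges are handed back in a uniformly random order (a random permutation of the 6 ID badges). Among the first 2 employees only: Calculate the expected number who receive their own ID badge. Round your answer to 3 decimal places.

Let Xᵢ = 1 if person i gets their own ID badge. For each i, P(Xᵢ=1) = 1/6.
By linearity of expectation, E[X₁+…+X_2] = 2·(1/6) = 1/3.
≈ 0.333

0.333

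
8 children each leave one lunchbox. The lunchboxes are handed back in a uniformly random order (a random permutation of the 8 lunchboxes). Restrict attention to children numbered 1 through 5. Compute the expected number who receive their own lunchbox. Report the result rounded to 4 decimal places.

Let Xᵢ = 1 if person i gets their own lunchbox. For each i, P(Xᵢ=1) = 1/8.
By linearity of expectation, E[X₁+…+X_5] = 5·(1/8) = 5/8.
≈ 0.6250

0.6250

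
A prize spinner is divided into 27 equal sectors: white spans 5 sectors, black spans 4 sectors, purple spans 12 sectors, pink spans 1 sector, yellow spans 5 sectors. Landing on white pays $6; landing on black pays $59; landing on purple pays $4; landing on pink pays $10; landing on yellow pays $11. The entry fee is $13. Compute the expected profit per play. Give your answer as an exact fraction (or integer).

E[payout] = (5/27)·6 + (4/27)·59 + (12/27)·4 + (1/27)·10 + (5/27)·11 = 379/27
Expected profit = 379/27 − 13 = 28/27

28/27 dollars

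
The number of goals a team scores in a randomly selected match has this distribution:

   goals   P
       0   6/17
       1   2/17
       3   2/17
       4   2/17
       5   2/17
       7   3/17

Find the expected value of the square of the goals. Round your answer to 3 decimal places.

E[X²] = (6/17)·0 + (2/17)·1 + (2/17)·9 + (2/17)·16 + (2/17)·25 + (3/17)·49
     = 249/17 ≈ 14.647

14.647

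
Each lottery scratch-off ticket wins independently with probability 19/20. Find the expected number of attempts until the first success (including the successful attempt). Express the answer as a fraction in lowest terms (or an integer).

For a geometric distribution, E[trials] = 1/p = 1/(19/20) = 20/19.

20/19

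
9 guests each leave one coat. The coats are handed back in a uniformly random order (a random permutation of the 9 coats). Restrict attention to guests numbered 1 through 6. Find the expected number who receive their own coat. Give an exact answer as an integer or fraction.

2/3

Let Xᵢ = 1 if person i gets their own coat. For each i, P(Xᵢ=1) = 1/9.
By linearity of expectation, E[X₁+…+X_6] = 6·(1/9) = 2/3.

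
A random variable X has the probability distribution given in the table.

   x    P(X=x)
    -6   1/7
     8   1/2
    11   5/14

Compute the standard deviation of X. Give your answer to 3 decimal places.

E[X] = 99/14, E[X²] = 1125/14
Var(X) = E[X²] − (E[X])² = 1125/14 − 9801/196 = 5949/196
SD(X) = √(5949/196) ≈ 5.509

5.509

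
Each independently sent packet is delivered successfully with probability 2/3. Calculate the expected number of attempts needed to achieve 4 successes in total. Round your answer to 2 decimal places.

By linearity (sum of 4 independent geometric waits), E[trials] = 4/p = 4/(2/3) = 6.
≈ 6.00

6.00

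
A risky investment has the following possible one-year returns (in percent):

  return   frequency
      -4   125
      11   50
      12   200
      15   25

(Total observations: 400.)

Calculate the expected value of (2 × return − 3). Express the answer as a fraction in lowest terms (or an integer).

89/8

Total = 400, so P(return=-4) = 125/400, etc.
E[2x-3] = (5/16)·(-11) + (1/8)·19 + (1/2)·21 + (1/16)·27
     = 89/8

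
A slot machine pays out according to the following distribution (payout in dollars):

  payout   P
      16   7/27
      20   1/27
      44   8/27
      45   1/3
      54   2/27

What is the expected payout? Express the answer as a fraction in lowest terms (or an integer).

997/27 dollars

E[X] = (7/27)·16 + (1/27)·20 + (8/27)·44 + (1/3)·45 + (2/27)·54
     = 997/27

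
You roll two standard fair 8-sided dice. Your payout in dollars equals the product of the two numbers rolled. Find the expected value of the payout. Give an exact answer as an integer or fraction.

Distribution of the product of the two numbers rolled: 1 w.p. 1/64, 2 w.p. 1/32, 3 w.p. 1/32, 4 w.p. 3/64, 5 w.p. 1/32, 6 w.p. 1/16, …
E[payout] = (1/64)·1 + (1/32)·2 + (1/32)·3 + (3/64)·4 + (1/32)·5 + (1/16)·6 + (1/32)·7 + (1/16)·8 + (1/64)·9 + (1/32)·10 + (1/16)·12 + (1/32)·14 + (1/32)·15 + (3/64)·16 + (1/32)·18 + (1/32)·20 + (1/32)·21 + (1/16)·24 + (1/64)·25 + (1/32)·28 + (1/32)·30 + (1/32)·32 + (1/32)·35 + (1/64)·36 + (1/32)·40 + (1/32)·42 + (1/32)·48 + (1/64)·49 + (1/32)·56 + (1/64)·64 = 81/4

81/4 dollars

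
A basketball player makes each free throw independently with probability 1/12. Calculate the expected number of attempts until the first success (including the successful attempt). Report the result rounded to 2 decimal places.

12.00

For a geometric distribution, E[trials] = 1/p = 1/(1/12) = 12.
≈ 12.00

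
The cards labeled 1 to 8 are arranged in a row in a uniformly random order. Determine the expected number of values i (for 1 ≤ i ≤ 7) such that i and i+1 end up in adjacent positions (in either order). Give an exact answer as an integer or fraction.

For each i ∈ {1,…,7}, let Xᵢ = 1 if i and i+1 are adjacent. P(Xᵢ=1) = 2·(8−1)!/8! = 2/8.
By linearity, E[ΣXᵢ] = (7)·(2/8) = 7/4.

7/4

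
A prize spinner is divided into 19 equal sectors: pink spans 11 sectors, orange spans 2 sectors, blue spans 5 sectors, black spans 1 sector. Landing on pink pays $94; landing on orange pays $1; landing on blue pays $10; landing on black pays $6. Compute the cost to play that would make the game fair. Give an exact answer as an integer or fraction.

E[payout] = (11/19)·94 + (2/19)·1 + (5/19)·10 + (1/19)·6 = 1092/19
Fair fee = E[payout] = 1092/19

1092/19 dollars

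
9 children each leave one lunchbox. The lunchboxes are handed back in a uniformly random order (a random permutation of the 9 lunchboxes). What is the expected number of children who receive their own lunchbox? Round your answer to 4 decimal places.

Let Xᵢ = 1 if person i gets their own lunchbox. For each i, P(Xᵢ=1) = 1/9.
By linearity of expectation, E[X₁+…+X_9] = 9·(1/9) = 1.
≈ 1.0000

1.0000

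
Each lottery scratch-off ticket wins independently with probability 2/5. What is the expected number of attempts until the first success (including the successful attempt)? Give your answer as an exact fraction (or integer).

For a geometric distribution, E[trials] = 1/p = 1/(2/5) = 5/2.

5/2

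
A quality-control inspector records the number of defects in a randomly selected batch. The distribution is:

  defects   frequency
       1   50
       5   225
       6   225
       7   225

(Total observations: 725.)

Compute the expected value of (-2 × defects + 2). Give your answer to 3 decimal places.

-9.310

Total = 725, so P(defects=1) = 50/725, etc.
E[-2x+2] = (2/29)·0 + (9/29)·(-8) + (9/29)·(-10) + (9/29)·(-12)
     = -270/29 ≈ -9.310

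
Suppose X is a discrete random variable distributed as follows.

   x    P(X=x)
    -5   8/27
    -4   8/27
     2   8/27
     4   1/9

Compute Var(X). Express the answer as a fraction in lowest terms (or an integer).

E[X] = (8/27)·(-5) + (8/27)·(-4) + (8/27)·2 + (1/9)·4 = -44/27
E[X²] = (8/27)·25 + (8/27)·16 + (8/27)·4 + (1/9)·16 = 136/9
Var(X) = 136/9 − (-44/27)² = 9080/729

9080/729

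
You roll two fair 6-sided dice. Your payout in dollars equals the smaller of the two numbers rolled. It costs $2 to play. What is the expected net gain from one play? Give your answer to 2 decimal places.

Distribution of the smaller of the two numbers rolled: 1 w.p. 11/36, 2 w.p. 1/4, 3 w.p. 7/36, 4 w.p. 5/36, 5 w.p. 1/12, 6 w.p. 1/36
E[payout] = (11/36)·1 + (1/4)·2 + (7/36)·3 + (5/36)·4 + (1/12)·5 + (1/36)·6 = 91/36
Expected profit = 91/36 − 2 = 19/36 ≈ $0.53

$0.53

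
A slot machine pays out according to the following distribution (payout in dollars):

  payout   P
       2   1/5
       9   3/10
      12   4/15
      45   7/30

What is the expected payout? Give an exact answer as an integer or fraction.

E[X] = (1/5)·2 + (3/10)·9 + (4/15)·12 + (7/30)·45
     = 84/5

84/5 dollars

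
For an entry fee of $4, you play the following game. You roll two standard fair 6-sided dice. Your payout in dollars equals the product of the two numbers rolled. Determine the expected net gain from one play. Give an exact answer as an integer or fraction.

33/4 dollars

Distribution of the product of the two numbers rolled: 1 w.p. 1/36, 2 w.p. 1/18, 3 w.p. 1/18, 4 w.p. 1/12, 5 w.p. 1/18, 6 w.p. 1/9, …
E[payout] = (1/36)·1 + (1/18)·2 + (1/18)·3 + (1/12)·4 + (1/18)·5 + (1/9)·6 + (1/18)·8 + (1/36)·9 + (1/18)·10 + (1/9)·12 + (1/18)·15 + (1/36)·16 + (1/18)·18 + (1/18)·20 + (1/18)·24 + (1/36)·25 + (1/18)·30 + (1/36)·36 = 49/4
Expected profit = 49/4 − 4 = 33/4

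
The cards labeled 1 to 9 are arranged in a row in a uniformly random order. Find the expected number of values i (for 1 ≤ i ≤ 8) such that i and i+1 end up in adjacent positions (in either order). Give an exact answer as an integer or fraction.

For each i ∈ {1,…,8}, let Xᵢ = 1 if i and i+1 are adjacent. P(Xᵢ=1) = 2·(9−1)!/9! = 2/9.
By linearity, E[ΣXᵢ] = (8)·(2/9) = 16/9.

16/9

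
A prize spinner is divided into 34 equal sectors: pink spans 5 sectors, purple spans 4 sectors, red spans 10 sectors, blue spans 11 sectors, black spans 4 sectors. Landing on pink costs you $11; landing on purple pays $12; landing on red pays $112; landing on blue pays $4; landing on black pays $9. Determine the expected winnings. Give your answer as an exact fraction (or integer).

1193/34 dollars

E[payout] = (5/34)·(-11) + (4/34)·12 + (10/34)·112 + (11/34)·4 + (4/34)·9 = 1193/34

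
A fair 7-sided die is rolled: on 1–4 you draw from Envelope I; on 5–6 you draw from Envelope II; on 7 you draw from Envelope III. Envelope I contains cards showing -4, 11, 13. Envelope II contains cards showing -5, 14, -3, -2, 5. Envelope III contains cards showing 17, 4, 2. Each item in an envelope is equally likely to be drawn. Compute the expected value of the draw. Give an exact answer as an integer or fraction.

569/105

E[X | Envelope I] = (-4 + 11 + 13)/3 = 20/3
E[X | Envelope II] = (-5 + 14 − 3 − 2 + 5)/5 = 9/5
E[X | Envelope III] = (17 + 4 + 2)/3 = 23/3
E[X] = (4/7)·20/3 + (2/7)·9/5 + (1/7)·23/3 = 569/105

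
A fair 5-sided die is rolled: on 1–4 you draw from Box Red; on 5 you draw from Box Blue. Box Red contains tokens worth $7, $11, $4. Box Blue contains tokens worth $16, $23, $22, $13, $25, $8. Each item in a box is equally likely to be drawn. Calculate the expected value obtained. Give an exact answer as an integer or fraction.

E[X | Box Red] = (7 + 11 + 4)/3 = 22/3
E[X | Box Blue] = (16 + 23 + 22 + 13 + 25 + 8)/6 = 107/6
E[X] = (4/5)·22/3 + (1/5)·107/6 = 283/30

283/30 dollars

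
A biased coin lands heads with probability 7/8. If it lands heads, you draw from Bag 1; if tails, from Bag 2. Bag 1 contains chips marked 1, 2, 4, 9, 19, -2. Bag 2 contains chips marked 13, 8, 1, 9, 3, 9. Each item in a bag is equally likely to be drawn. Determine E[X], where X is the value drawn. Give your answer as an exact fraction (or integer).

137/24

E[X | Bag 1] = (1 + 2 + 4 + 9 + 19 − 2)/6 = 11/2
E[X | Bag 2] = (13 + 8 + 1 + 9 + 3 + 9)/6 = 43/6
E[X] = (7/8)·11/2 + (1/8)·43/6 = 137/24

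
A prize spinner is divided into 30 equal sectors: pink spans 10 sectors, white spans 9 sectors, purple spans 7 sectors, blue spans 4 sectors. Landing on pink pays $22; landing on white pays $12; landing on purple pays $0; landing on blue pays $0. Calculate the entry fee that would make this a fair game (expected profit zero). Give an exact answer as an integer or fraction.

E[payout] = (10/30)·22 + (9/30)·12 + (7/30)·0 + (4/30)·0 = 164/15
Fair fee = E[payout] = 164/15

164/15 dollars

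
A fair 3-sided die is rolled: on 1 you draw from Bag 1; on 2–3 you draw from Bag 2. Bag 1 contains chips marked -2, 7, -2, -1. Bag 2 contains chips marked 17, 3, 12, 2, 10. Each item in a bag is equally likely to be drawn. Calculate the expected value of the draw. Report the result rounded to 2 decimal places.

6.03

E[X | Bag 1] = (-2 + 7 − 2 − 1)/4 = 1/2
E[X | Bag 2] = (17 + 3 + 12 + 2 + 10)/5 = 44/5
E[X] = (1/3)·1/2 + (2/3)·44/5 = 181/30 ≈ 6.03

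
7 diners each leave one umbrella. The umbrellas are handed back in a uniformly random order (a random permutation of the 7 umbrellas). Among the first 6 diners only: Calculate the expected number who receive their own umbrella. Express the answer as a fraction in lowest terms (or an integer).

6/7

Let Xᵢ = 1 if person i gets their own umbrella. For each i, P(Xᵢ=1) = 1/7.
By linearity of expectation, E[X₁+…+X_6] = 6·(1/7) = 6/7.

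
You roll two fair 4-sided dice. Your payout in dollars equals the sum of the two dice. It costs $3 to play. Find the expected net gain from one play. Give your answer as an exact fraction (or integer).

$2

Distribution of the sum of the two dice: 2 w.p. 1/16, 3 w.p. 1/8, 4 w.p. 3/16, 5 w.p. 1/4, 6 w.p. 3/16, 7 w.p. 1/8, …
E[payout] = (1/16)·2 + (1/8)·3 + (3/16)·4 + (1/4)·5 + (3/16)·6 + (1/8)·7 + (1/16)·8 = 5
Expected profit = 5 − 3 = 2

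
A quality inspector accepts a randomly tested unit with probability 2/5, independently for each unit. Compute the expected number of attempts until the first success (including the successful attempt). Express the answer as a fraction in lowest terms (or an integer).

For a geometric distribution, E[trials] = 1/p = 1/(2/5) = 5/2.

5/2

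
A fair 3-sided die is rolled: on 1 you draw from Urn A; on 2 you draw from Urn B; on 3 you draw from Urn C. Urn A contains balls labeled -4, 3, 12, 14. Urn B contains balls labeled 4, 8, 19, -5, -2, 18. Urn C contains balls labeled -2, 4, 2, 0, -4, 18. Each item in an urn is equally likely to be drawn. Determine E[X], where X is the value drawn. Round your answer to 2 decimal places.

5.42

E[X | Urn A] = (-4 + 3 + 12 + 14)/4 = 25/4
E[X | Urn B] = (4 + 8 + 19 − 5 − 2 + 18)/6 = 7
E[X | Urn C] = (-2 + 4 + 2 + 0 − 4 + 18)/6 = 3
E[X] = (1/3)·25/4 + (1/3)·7 + (1/3)·3 = 65/12 ≈ 5.42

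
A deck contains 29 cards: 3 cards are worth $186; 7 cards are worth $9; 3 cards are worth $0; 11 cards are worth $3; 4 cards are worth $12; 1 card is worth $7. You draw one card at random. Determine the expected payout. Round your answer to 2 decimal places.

E[payout] = (3/29)·186 + (7/29)·9 + (3/29)·0 + (11/29)·3 + (4/29)·12 + (1/29)·7 = 709/29
≈ $24.45

$24.45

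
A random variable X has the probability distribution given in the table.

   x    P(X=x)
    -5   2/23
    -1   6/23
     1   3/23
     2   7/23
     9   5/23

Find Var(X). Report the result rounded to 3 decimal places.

E[X] = (2/23)·(-5) + (6/23)·(-1) + (3/23)·1 + (7/23)·2 + (5/23)·9 = 2
E[X²] = (2/23)·25 + (6/23)·1 + (3/23)·1 + (7/23)·4 + (5/23)·81 = 492/23
Var(X) = 492/23 − (2)² = 400/23 ≈ 17.391

17.391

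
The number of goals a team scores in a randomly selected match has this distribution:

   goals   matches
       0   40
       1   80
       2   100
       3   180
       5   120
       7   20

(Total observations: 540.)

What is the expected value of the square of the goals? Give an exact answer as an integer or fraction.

Total = 540, so P(goals=0) = 40/540, etc.
E[X²] = (2/27)·0 + (4/27)·1 + (5/27)·4 + (1/3)·9 + (2/9)·25 + (1/27)·49
     = 304/27

304/27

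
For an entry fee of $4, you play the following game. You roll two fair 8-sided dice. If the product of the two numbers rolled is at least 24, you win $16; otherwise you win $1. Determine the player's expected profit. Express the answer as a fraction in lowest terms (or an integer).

E[payout] = (5/8)·1 + (3/8)·16 = 53/8
Expected profit = 53/8 − 4 = 21/8

21/8 dollars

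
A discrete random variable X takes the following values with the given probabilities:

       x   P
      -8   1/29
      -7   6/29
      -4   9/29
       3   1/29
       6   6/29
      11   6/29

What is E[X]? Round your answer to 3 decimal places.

0.655

E[X] = (1/29)·(-8) + (6/29)·(-7) + (9/29)·(-4) + (1/29)·3 + (6/29)·6 + (6/29)·11
     = 19/29 ≈ 0.655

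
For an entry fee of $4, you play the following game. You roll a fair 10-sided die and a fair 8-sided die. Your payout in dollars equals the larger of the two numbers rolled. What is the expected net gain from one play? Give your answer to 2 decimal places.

Distribution of the larger of the two numbers rolled: 1 w.p. 1/80, 2 w.p. 3/80, 3 w.p. 1/16, 4 w.p. 7/80, 5 w.p. 9/80, 6 w.p. 11/80, …
E[payout] = (1/80)·1 + (3/80)·2 + (1/16)·3 + (7/80)·4 + (9/80)·5 + (11/80)·6 + (13/80)·7 + (3/16)·8 + (1/10)·9 + (1/10)·10 = 131/20
Expected profit = 131/20 − 4 = 51/20 ≈ $2.55

$2.55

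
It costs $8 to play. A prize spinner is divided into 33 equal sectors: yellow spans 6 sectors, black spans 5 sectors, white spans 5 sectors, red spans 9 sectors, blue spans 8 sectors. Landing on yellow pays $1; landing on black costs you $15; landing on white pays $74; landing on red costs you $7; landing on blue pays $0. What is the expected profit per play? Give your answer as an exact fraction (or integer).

E[payout] = (6/33)·1 + (5/33)·(-15) + (5/33)·74 + (9/33)·(-7) + (8/33)·0 = 238/33
Expected profit = 238/33 − 8 = -26/33

-26/33 dollars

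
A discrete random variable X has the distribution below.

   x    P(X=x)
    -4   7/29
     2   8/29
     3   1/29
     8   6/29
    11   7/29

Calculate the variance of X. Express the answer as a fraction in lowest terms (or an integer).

E[X] = (7/29)·(-4) + (8/29)·2 + (1/29)·3 + (6/29)·8 + (7/29)·11 = 4
E[X²] = (7/29)·16 + (8/29)·4 + (1/29)·9 + (6/29)·64 + (7/29)·121 = 1384/29
Var(X) = 1384/29 − (4)² = 920/29

920/29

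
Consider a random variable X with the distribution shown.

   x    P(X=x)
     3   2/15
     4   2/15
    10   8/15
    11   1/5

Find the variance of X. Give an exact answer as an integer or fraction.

E[X] = (2/15)·3 + (2/15)·4 + (8/15)·10 + (1/5)·11 = 127/15
E[X²] = (2/15)·9 + (2/15)·16 + (8/15)·100 + (1/5)·121 = 1213/15
Var(X) = 1213/15 − (127/15)² = 2066/225

2066/225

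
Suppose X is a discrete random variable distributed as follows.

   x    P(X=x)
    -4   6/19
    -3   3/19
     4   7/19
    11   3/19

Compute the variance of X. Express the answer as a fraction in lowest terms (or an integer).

E[X] = (6/19)·(-4) + (3/19)·(-3) + (7/19)·4 + (3/19)·11 = 28/19
E[X²] = (6/19)·16 + (3/19)·9 + (7/19)·16 + (3/19)·121 = 598/19
Var(X) = 598/19 − (28/19)² = 10578/361

10578/361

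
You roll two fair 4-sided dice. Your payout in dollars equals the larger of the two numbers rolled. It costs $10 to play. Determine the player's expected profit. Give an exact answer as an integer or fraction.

-55/8 dollars

Distribution of the larger of the two numbers rolled: 1 w.p. 1/16, 2 w.p. 3/16, 3 w.p. 5/16, 4 w.p. 7/16
E[payout] = (1/16)·1 + (3/16)·2 + (5/16)·3 + (7/16)·4 = 25/8
Expected profit = 25/8 − 10 = -55/8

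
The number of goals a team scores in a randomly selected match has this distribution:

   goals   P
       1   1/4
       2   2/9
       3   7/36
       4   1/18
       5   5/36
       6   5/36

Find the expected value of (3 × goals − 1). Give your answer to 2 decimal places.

8.08

E[3x-1] = (1/4)·2 + (2/9)·5 + (7/36)·8 + (1/18)·11 + (5/36)·14 + (5/36)·17
     = 97/12 ≈ 8.08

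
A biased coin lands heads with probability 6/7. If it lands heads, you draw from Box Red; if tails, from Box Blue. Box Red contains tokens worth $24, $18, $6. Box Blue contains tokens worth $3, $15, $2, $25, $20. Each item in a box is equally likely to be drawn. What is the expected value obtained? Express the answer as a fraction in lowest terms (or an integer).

E[X | Box Red] = (24 + 18 + 6)/3 = 16
E[X | Box Blue] = (3 + 15 + 2 + 25 + 20)/5 = 13
E[X] = (6/7)·16 + (1/7)·13 = 109/7

109/7 dollars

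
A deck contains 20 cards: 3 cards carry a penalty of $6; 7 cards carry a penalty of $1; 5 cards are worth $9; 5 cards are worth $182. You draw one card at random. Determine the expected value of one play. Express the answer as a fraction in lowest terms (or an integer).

E[payout] = (3/20)·(-6) + (7/20)·(-1) + (5/20)·9 + (5/20)·182 = 93/2

93/2 dollars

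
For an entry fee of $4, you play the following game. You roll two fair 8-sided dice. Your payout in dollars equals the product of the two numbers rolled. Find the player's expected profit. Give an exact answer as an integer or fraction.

Distribution of the product of the two numbers rolled: 1 w.p. 1/64, 2 w.p. 1/32, 3 w.p. 1/32, 4 w.p. 3/64, 5 w.p. 1/32, 6 w.p. 1/16, …
E[payout] = (1/64)·1 + (1/32)·2 + (1/32)·3 + (3/64)·4 + (1/32)·5 + (1/16)·6 + (1/32)·7 + (1/16)·8 + (1/64)·9 + (1/32)·10 + (1/16)·12 + (1/32)·14 + (1/32)·15 + (3/64)·16 + (1/32)·18 + (1/32)·20 + (1/32)·21 + (1/16)·24 + (1/64)·25 + (1/32)·28 + (1/32)·30 + (1/32)·32 + (1/32)·35 + (1/64)·36 + (1/32)·40 + (1/32)·42 + (1/32)·48 + (1/64)·49 + (1/32)·56 + (1/64)·64 = 81/4
Expected profit = 81/4 − 4 = 65/4

65/4 dollars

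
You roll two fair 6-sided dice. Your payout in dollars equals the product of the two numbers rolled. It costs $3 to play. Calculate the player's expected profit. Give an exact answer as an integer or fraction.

37/4 dollars

Distribution of the product of the two numbers rolled: 1 w.p. 1/36, 2 w.p. 1/18, 3 w.p. 1/18, 4 w.p. 1/12, 5 w.p. 1/18, 6 w.p. 1/9, …
E[payout] = (1/36)·1 + (1/18)·2 + (1/18)·3 + (1/12)·4 + (1/18)·5 + (1/9)·6 + (1/18)·8 + (1/36)·9 + (1/18)·10 + (1/9)·12 + (1/18)·15 + (1/36)·16 + (1/18)·18 + (1/18)·20 + (1/18)·24 + (1/36)·25 + (1/18)·30 + (1/36)·36 = 49/4
Expected profit = 49/4 − 3 = 37/4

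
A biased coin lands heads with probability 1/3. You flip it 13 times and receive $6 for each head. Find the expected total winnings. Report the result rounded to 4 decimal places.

$26.0000

E[#heads] = 13·1/3 = 13/3 (linearity over flips).
E[winnings] = 6·13/3 = 26.
≈ 26.0000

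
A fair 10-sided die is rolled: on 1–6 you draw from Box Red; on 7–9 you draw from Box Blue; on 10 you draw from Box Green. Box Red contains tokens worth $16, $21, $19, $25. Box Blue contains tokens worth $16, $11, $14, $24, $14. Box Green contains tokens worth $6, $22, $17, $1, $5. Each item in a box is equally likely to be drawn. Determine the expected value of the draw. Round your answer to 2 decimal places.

E[X | Box Red] = (16 + 21 + 19 + 25)/4 = 81/4
E[X | Box Blue] = (16 + 11 + 14 + 24 + 14)/5 = 79/5
E[X | Box Green] = (6 + 22 + 17 + 1 + 5)/5 = 51/5
E[X] = (3/5)·81/4 + (3/10)·79/5 + (1/10)·51/5 = 1791/100 ≈ 17.91

$17.91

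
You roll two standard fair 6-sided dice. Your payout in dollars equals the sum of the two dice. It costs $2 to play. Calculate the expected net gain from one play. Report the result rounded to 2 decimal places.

Distribution of the sum of the two dice: 2 w.p. 1/36, 3 w.p. 1/18, 4 w.p. 1/12, 5 w.p. 1/9, 6 w.p. 5/36, 7 w.p. 1/6, …
E[payout] = (1/36)·2 + (1/18)·3 + (1/12)·4 + (1/9)·5 + (5/36)·6 + (1/6)·7 + (5/36)·8 + (1/9)·9 + (1/12)·10 + (1/18)·11 + (1/36)·12 = 7
Expected profit = 7 − 2 = 5 ≈ $5.00

$5.00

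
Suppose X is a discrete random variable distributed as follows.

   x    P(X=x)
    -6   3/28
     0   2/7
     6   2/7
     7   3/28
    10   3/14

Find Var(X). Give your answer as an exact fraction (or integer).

E[X] = (3/28)·(-6) + (2/7)·0 + (2/7)·6 + (3/28)·7 + (3/14)·10 = 111/28
E[X²] = (3/28)·36 + (2/7)·0 + (2/7)·36 + (3/28)·49 + (3/14)·100 = 1143/28
Var(X) = 1143/28 − (111/28)² = 19683/784

19683/784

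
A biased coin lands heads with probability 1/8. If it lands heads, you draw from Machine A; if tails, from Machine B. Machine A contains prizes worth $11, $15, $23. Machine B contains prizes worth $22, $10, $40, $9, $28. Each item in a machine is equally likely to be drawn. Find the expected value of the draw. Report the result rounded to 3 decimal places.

E[X | Machine A] = (11 + 15 + 23)/3 = 49/3
E[X | Machine B] = (22 + 10 + 40 + 9 + 28)/5 = 109/5
E[X] = (1/8)·49/3 + (7/8)·109/5 = 1267/60 ≈ 21.117

$21.117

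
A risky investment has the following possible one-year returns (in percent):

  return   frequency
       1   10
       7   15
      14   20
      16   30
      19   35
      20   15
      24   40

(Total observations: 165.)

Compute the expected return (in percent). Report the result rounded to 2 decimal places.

16.97

Total = 165, so P(return=1) = 10/165, etc.
E[X] = (2/33)·1 + (1/11)·7 + (4/33)·14 + (2/11)·16 + (7/33)·19 + (1/11)·20 + (8/33)·24
     = 560/33 ≈ 16.97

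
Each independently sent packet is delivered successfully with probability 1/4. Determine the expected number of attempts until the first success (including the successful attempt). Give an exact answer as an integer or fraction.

For a geometric distribution, E[trials] = 1/p = 1/(1/4) = 4.

4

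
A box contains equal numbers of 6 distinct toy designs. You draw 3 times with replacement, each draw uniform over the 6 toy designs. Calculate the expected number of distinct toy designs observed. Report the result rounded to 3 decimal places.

2.528

Let Xⱼ=1 if type j appears at least once. P(Xⱼ=1) = 1 − ((6−1)/6)^3 = 91/216.
E[#distinct] = 6·91/216 = 91/36.
≈ 2.528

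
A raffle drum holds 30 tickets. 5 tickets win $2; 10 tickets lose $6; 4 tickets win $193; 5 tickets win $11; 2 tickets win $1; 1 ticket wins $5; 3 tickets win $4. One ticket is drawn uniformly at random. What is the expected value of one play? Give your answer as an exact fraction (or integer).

398/15 dollars

E[payout] = (5/30)·2 + (10/30)·(-6) + (4/30)·193 + (5/30)·11 + (2/30)·1 + (1/30)·5 + (3/30)·4 = 398/15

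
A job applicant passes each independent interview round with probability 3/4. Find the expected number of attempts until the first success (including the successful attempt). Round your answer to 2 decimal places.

For a geometric distribution, E[trials] = 1/p = 1/(3/4) = 4/3.
≈ 1.33

1.33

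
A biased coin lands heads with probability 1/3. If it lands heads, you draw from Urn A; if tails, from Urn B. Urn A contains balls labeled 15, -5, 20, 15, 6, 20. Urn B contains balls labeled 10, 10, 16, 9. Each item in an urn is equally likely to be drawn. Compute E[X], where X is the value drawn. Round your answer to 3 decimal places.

E[X | Urn A] = (15 − 5 + 20 + 15 + 6 + 20)/6 = 71/6
E[X | Urn B] = (10 + 10 + 16 + 9)/4 = 45/4
E[X] = (1/3)·71/6 + (2/3)·45/4 = 103/9 ≈ 11.444

11.444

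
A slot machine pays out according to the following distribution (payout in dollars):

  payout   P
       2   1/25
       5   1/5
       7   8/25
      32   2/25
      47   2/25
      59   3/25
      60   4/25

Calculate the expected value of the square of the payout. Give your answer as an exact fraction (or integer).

E[X²] = (1/25)·4 + (1/5)·25 + (8/25)·49 + (2/25)·1024 + (2/25)·2209 + (3/25)·3481 + (4/25)·3600
     = 6366/5

6366/5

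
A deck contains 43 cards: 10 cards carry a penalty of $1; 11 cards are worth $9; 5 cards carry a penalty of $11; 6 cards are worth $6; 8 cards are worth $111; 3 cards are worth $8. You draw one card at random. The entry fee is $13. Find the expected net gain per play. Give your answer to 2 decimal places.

$9.84

E[payout] = (10/43)·(-1) + (11/43)·9 + (5/43)·(-11) + (6/43)·6 + (8/43)·111 + (3/43)·8 = 982/43
Expected profit = 982/43 − 13 = 423/43 ≈ $9.84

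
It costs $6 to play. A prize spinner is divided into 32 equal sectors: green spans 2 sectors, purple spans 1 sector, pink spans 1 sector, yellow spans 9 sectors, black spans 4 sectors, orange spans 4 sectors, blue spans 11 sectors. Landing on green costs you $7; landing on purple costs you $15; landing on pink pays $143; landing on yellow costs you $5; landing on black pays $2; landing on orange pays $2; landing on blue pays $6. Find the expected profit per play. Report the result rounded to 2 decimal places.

E[payout] = (2/32)·(-7) + (1/32)·(-15) + (1/32)·143 + (9/32)·(-5) + (4/32)·2 + (4/32)·2 + (11/32)·6 = 151/32
Expected profit = 151/32 − 6 = -41/32 ≈ -$1.28

-$1.28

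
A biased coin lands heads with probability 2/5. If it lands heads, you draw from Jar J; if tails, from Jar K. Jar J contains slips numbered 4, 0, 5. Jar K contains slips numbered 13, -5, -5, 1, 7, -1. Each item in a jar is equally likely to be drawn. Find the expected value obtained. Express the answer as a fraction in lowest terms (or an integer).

11/5

E[X | Jar J] = (4 + 0 + 5)/3 = 3
E[X | Jar K] = (13 − 5 − 5 + 1 + 7 − 1)/6 = 5/3
E[X] = (2/5)·3 + (3/5)·5/3 = 11/5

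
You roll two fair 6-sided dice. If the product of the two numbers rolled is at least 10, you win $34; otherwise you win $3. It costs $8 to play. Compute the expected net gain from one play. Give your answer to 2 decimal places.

E[payout] = (17/36)·3 + (19/36)·34 = 697/36
Expected profit = 697/36 − 8 = 409/36 ≈ $11.36

$11.36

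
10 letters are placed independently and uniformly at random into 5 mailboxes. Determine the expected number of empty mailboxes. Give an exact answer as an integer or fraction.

1048576/1953125

Let Xⱼ=1 if mailbox j is empty. P(Xⱼ=1) = ((5-1)/5)^10 = 1048576/9765625.
By linearity, E[#empty] = 5·1048576/9765625 = 1048576/1953125.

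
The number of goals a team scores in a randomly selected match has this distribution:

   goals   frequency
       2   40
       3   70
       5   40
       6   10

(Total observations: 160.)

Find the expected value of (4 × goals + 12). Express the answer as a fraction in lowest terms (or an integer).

103/4

Total = 160, so P(goals=2) = 40/160, etc.
E[4x+12] = (1/4)·20 + (7/16)·24 + (1/4)·32 + (1/16)·36
     = 103/4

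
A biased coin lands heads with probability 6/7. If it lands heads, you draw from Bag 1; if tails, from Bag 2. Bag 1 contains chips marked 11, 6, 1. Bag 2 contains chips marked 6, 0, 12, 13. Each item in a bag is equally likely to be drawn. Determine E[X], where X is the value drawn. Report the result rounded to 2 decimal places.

E[X | Bag 1] = (11 + 6 + 1)/3 = 6
E[X | Bag 2] = (6 + 0 + 12 + 13)/4 = 31/4
E[X] = (6/7)·6 + (1/7)·31/4 = 25/4 ≈ 6.25

6.25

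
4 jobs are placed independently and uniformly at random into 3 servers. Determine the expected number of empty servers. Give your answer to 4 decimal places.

0.5926

Let Xⱼ=1 if server j is empty. P(Xⱼ=1) = ((3-1)/3)^4 = 16/81.
By linearity, E[#empty] = 3·16/81 = 16/27.
≈ 0.5926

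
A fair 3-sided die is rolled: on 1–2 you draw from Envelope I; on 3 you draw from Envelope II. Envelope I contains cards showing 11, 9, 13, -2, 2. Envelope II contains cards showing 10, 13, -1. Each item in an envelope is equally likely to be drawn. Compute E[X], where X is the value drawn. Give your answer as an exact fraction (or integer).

308/45

E[X | Envelope I] = (11 + 9 + 13 − 2 + 2)/5 = 33/5
E[X | Envelope II] = (10 + 13 − 1)/3 = 22/3
E[X] = (2/3)·33/5 + (1/3)·22/3 = 308/45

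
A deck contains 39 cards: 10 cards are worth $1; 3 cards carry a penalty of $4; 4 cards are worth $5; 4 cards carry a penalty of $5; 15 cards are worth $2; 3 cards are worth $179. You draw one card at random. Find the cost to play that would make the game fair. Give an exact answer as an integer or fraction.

E[payout] = (10/39)·1 + (3/39)·(-4) + (4/39)·5 + (4/39)·(-5) + (15/39)·2 + (3/39)·179 = 565/39
Fair fee = E[payout] = 565/39

565/39 dollars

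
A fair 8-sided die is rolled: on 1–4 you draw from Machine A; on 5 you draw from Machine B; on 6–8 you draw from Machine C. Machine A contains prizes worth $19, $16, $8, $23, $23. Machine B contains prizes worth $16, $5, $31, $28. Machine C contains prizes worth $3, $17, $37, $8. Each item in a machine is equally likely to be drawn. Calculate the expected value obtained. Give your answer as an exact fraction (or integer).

2799/160 dollars

E[X | Machine A] = (19 + 16 + 8 + 23 + 23)/5 = 89/5
E[X | Machine B] = (16 + 5 + 31 + 28)/4 = 20
E[X | Machine C] = (3 + 17 + 37 + 8)/4 = 65/4
E[X] = (1/2)·89/5 + (1/8)·20 + (3/8)·65/4 = 2799/160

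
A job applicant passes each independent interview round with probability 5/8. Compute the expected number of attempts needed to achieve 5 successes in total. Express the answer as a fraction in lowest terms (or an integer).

8

By linearity (sum of 5 independent geometric waits), E[trials] = 5/p = 5/(5/8) = 8.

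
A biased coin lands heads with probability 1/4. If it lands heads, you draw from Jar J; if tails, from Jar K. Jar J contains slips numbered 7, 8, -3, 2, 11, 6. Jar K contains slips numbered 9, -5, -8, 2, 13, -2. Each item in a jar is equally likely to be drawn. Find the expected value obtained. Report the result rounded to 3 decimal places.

2.417

E[X | Jar J] = (7 + 8 − 3 + 2 + 11 + 6)/6 = 31/6
E[X | Jar K] = (9 − 5 − 8 + 2 + 13 − 2)/6 = 3/2
E[X] = (1/4)·31/6 + (3/4)·3/2 = 29/12 ≈ 2.417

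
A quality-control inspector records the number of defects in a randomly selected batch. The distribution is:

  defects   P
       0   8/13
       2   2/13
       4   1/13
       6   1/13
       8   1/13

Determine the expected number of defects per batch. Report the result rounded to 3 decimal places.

1.692

E[X] = (8/13)·0 + (2/13)·2 + (1/13)·4 + (1/13)·6 + (1/13)·8
     = 22/13 ≈ 1.692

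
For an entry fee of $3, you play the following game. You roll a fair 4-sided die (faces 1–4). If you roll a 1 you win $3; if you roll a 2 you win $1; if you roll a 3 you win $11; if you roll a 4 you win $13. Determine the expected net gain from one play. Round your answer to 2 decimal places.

E[payout] = (1/4)·1 + (1/4)·3 + (1/4)·11 + (1/4)·13 = 7
Expected profit = 7 − 3 = 4 ≈ $4.00

$4.00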